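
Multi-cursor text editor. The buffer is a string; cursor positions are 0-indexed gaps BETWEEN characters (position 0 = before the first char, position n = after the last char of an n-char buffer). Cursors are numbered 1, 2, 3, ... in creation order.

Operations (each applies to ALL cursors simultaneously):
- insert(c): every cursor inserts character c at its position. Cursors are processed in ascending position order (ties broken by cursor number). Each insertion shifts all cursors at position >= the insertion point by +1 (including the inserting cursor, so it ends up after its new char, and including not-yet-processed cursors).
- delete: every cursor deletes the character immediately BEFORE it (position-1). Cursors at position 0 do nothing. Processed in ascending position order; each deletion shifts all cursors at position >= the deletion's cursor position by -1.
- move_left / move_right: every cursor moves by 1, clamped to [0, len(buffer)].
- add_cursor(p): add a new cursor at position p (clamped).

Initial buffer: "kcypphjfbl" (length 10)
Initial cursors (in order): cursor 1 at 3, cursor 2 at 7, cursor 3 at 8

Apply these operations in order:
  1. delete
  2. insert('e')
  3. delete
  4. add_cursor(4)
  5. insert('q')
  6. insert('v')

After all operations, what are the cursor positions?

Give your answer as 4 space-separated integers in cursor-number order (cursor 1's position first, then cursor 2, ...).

Answer: 4 13 13 8

Derivation:
After op 1 (delete): buffer="kcpphbl" (len 7), cursors c1@2 c2@5 c3@5, authorship .......
After op 2 (insert('e')): buffer="kceppheebl" (len 10), cursors c1@3 c2@8 c3@8, authorship ..1...23..
After op 3 (delete): buffer="kcpphbl" (len 7), cursors c1@2 c2@5 c3@5, authorship .......
After op 4 (add_cursor(4)): buffer="kcpphbl" (len 7), cursors c1@2 c4@4 c2@5 c3@5, authorship .......
After op 5 (insert('q')): buffer="kcqppqhqqbl" (len 11), cursors c1@3 c4@6 c2@9 c3@9, authorship ..1..4.23..
After op 6 (insert('v')): buffer="kcqvppqvhqqvvbl" (len 15), cursors c1@4 c4@8 c2@13 c3@13, authorship ..11..44.2323..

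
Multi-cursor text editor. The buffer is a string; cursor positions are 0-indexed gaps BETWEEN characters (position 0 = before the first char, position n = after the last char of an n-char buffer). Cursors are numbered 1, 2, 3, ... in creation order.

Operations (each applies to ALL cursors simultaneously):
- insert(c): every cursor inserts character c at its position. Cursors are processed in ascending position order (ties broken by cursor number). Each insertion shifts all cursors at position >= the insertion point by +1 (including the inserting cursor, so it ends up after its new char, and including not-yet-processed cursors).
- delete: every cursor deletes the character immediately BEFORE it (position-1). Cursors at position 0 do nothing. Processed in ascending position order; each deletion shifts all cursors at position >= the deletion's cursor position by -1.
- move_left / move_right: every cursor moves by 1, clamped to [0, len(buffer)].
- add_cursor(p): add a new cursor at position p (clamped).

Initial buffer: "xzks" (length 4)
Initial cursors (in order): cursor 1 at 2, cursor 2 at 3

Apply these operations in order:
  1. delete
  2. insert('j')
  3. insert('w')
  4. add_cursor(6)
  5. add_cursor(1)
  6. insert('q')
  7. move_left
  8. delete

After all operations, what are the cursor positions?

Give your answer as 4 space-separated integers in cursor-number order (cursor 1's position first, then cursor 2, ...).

Answer: 4 4 5 0

Derivation:
After op 1 (delete): buffer="xs" (len 2), cursors c1@1 c2@1, authorship ..
After op 2 (insert('j')): buffer="xjjs" (len 4), cursors c1@3 c2@3, authorship .12.
After op 3 (insert('w')): buffer="xjjwws" (len 6), cursors c1@5 c2@5, authorship .1212.
After op 4 (add_cursor(6)): buffer="xjjwws" (len 6), cursors c1@5 c2@5 c3@6, authorship .1212.
After op 5 (add_cursor(1)): buffer="xjjwws" (len 6), cursors c4@1 c1@5 c2@5 c3@6, authorship .1212.
After op 6 (insert('q')): buffer="xqjjwwqqsq" (len 10), cursors c4@2 c1@8 c2@8 c3@10, authorship .4121212.3
After op 7 (move_left): buffer="xqjjwwqqsq" (len 10), cursors c4@1 c1@7 c2@7 c3@9, authorship .4121212.3
After op 8 (delete): buffer="qjjwqq" (len 6), cursors c4@0 c1@4 c2@4 c3@5, authorship 412123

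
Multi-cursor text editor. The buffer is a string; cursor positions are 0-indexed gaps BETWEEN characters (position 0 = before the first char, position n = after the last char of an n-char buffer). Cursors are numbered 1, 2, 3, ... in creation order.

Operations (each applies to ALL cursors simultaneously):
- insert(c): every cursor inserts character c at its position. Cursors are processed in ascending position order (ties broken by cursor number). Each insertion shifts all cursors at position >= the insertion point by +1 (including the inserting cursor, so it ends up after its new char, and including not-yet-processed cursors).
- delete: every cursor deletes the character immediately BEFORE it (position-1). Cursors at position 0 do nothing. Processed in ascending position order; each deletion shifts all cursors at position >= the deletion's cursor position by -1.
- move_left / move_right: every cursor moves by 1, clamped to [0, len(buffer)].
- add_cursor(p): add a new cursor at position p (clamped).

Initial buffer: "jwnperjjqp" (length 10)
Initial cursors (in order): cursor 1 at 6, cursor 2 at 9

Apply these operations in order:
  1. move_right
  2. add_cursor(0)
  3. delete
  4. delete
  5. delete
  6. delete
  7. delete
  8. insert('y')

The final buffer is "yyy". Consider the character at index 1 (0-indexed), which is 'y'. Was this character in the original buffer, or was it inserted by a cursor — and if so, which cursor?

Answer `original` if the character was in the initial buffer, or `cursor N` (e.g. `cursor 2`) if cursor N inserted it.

After op 1 (move_right): buffer="jwnperjjqp" (len 10), cursors c1@7 c2@10, authorship ..........
After op 2 (add_cursor(0)): buffer="jwnperjjqp" (len 10), cursors c3@0 c1@7 c2@10, authorship ..........
After op 3 (delete): buffer="jwnperjq" (len 8), cursors c3@0 c1@6 c2@8, authorship ........
After op 4 (delete): buffer="jwnpej" (len 6), cursors c3@0 c1@5 c2@6, authorship ......
After op 5 (delete): buffer="jwnp" (len 4), cursors c3@0 c1@4 c2@4, authorship ....
After op 6 (delete): buffer="jw" (len 2), cursors c3@0 c1@2 c2@2, authorship ..
After op 7 (delete): buffer="" (len 0), cursors c1@0 c2@0 c3@0, authorship 
After op 8 (insert('y')): buffer="yyy" (len 3), cursors c1@3 c2@3 c3@3, authorship 123
Authorship (.=original, N=cursor N): 1 2 3
Index 1: author = 2

Answer: cursor 2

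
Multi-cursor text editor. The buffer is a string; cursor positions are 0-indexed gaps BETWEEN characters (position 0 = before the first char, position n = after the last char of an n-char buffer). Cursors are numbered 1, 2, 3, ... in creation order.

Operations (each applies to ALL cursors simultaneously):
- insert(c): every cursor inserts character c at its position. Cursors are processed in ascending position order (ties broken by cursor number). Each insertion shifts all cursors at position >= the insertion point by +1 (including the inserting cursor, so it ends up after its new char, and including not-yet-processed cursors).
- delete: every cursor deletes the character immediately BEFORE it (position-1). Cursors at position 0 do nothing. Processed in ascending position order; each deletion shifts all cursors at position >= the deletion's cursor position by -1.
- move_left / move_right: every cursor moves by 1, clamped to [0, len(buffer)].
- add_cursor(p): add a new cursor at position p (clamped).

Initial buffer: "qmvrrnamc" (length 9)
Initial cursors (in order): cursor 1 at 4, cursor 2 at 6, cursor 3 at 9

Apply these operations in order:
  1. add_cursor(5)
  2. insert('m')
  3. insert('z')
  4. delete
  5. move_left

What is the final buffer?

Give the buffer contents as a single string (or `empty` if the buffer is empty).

After op 1 (add_cursor(5)): buffer="qmvrrnamc" (len 9), cursors c1@4 c4@5 c2@6 c3@9, authorship .........
After op 2 (insert('m')): buffer="qmvrmrmnmamcm" (len 13), cursors c1@5 c4@7 c2@9 c3@13, authorship ....1.4.2...3
After op 3 (insert('z')): buffer="qmvrmzrmznmzamcmz" (len 17), cursors c1@6 c4@9 c2@12 c3@17, authorship ....11.44.22...33
After op 4 (delete): buffer="qmvrmrmnmamcm" (len 13), cursors c1@5 c4@7 c2@9 c3@13, authorship ....1.4.2...3
After op 5 (move_left): buffer="qmvrmrmnmamcm" (len 13), cursors c1@4 c4@6 c2@8 c3@12, authorship ....1.4.2...3

Answer: qmvrmrmnmamcm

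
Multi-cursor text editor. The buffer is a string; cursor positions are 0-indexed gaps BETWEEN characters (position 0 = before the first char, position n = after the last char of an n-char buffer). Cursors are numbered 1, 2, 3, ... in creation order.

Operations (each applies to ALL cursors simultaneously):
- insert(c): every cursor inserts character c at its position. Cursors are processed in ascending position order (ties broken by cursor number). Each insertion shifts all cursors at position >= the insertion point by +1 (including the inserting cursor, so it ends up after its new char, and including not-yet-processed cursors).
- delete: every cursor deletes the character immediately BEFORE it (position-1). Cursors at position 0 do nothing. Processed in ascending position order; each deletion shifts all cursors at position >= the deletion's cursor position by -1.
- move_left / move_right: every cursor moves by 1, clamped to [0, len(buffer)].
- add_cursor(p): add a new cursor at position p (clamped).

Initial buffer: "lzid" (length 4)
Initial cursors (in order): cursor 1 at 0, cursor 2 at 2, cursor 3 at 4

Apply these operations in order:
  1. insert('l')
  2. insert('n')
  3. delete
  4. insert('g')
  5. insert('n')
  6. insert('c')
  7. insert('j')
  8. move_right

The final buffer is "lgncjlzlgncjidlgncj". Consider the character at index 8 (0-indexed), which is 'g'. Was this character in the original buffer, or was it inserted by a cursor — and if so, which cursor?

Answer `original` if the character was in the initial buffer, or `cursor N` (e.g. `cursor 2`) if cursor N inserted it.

After op 1 (insert('l')): buffer="llzlidl" (len 7), cursors c1@1 c2@4 c3@7, authorship 1..2..3
After op 2 (insert('n')): buffer="lnlzlnidln" (len 10), cursors c1@2 c2@6 c3@10, authorship 11..22..33
After op 3 (delete): buffer="llzlidl" (len 7), cursors c1@1 c2@4 c3@7, authorship 1..2..3
After op 4 (insert('g')): buffer="lglzlgidlg" (len 10), cursors c1@2 c2@6 c3@10, authorship 11..22..33
After op 5 (insert('n')): buffer="lgnlzlgnidlgn" (len 13), cursors c1@3 c2@8 c3@13, authorship 111..222..333
After op 6 (insert('c')): buffer="lgnclzlgncidlgnc" (len 16), cursors c1@4 c2@10 c3@16, authorship 1111..2222..3333
After op 7 (insert('j')): buffer="lgncjlzlgncjidlgncj" (len 19), cursors c1@5 c2@12 c3@19, authorship 11111..22222..33333
After op 8 (move_right): buffer="lgncjlzlgncjidlgncj" (len 19), cursors c1@6 c2@13 c3@19, authorship 11111..22222..33333
Authorship (.=original, N=cursor N): 1 1 1 1 1 . . 2 2 2 2 2 . . 3 3 3 3 3
Index 8: author = 2

Answer: cursor 2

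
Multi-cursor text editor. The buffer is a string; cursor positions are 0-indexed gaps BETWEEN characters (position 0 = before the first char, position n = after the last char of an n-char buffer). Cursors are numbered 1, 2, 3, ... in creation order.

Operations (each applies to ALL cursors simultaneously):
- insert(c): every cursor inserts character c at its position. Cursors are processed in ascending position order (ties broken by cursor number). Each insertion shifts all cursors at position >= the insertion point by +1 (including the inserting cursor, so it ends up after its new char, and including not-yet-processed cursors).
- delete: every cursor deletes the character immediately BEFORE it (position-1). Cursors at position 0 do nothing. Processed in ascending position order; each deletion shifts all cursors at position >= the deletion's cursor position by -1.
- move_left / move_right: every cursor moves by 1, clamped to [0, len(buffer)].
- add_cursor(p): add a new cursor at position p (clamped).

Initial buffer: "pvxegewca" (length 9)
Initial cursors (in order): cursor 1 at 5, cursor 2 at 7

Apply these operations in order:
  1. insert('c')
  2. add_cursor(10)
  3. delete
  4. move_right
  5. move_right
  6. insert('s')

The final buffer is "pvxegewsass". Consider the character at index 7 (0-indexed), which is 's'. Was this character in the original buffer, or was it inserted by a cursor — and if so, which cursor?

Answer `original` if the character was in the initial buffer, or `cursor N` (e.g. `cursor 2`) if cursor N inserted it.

Answer: cursor 1

Derivation:
After op 1 (insert('c')): buffer="pvxegcewcca" (len 11), cursors c1@6 c2@9, authorship .....1..2..
After op 2 (add_cursor(10)): buffer="pvxegcewcca" (len 11), cursors c1@6 c2@9 c3@10, authorship .....1..2..
After op 3 (delete): buffer="pvxegewa" (len 8), cursors c1@5 c2@7 c3@7, authorship ........
After op 4 (move_right): buffer="pvxegewa" (len 8), cursors c1@6 c2@8 c3@8, authorship ........
After op 5 (move_right): buffer="pvxegewa" (len 8), cursors c1@7 c2@8 c3@8, authorship ........
After op 6 (insert('s')): buffer="pvxegewsass" (len 11), cursors c1@8 c2@11 c3@11, authorship .......1.23
Authorship (.=original, N=cursor N): . . . . . . . 1 . 2 3
Index 7: author = 1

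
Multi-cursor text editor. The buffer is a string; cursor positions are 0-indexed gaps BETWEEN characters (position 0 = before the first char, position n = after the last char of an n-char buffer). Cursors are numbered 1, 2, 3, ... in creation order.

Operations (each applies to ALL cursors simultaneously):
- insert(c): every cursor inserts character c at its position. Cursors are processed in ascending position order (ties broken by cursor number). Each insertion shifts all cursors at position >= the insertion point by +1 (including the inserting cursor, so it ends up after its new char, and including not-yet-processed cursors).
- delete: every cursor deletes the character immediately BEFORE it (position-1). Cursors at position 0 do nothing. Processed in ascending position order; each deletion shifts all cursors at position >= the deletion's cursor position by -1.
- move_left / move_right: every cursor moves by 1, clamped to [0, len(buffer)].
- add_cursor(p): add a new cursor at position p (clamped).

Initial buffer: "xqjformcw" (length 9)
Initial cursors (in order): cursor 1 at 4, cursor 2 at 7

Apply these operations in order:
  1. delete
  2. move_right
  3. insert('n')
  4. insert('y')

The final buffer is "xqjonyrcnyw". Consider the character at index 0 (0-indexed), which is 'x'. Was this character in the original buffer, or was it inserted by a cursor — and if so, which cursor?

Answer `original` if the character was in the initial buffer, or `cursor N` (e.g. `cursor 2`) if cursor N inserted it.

Answer: original

Derivation:
After op 1 (delete): buffer="xqjorcw" (len 7), cursors c1@3 c2@5, authorship .......
After op 2 (move_right): buffer="xqjorcw" (len 7), cursors c1@4 c2@6, authorship .......
After op 3 (insert('n')): buffer="xqjonrcnw" (len 9), cursors c1@5 c2@8, authorship ....1..2.
After op 4 (insert('y')): buffer="xqjonyrcnyw" (len 11), cursors c1@6 c2@10, authorship ....11..22.
Authorship (.=original, N=cursor N): . . . . 1 1 . . 2 2 .
Index 0: author = original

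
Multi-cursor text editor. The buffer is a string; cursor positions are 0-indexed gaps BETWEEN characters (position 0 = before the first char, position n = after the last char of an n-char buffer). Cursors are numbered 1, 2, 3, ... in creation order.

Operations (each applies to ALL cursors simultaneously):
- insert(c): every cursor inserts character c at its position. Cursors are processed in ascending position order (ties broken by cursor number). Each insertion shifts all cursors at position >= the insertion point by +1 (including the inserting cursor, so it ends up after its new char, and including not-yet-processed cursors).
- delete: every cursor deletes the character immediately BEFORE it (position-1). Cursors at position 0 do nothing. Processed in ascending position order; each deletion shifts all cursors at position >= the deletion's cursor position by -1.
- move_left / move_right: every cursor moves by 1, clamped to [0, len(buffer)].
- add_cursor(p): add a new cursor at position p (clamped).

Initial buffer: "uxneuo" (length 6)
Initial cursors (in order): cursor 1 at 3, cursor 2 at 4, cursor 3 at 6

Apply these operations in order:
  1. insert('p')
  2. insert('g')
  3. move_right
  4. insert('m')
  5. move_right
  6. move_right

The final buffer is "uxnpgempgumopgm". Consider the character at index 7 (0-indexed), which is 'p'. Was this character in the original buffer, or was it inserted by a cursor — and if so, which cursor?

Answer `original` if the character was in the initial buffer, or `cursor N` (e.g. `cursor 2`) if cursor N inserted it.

Answer: cursor 2

Derivation:
After op 1 (insert('p')): buffer="uxnpepuop" (len 9), cursors c1@4 c2@6 c3@9, authorship ...1.2..3
After op 2 (insert('g')): buffer="uxnpgepguopg" (len 12), cursors c1@5 c2@8 c3@12, authorship ...11.22..33
After op 3 (move_right): buffer="uxnpgepguopg" (len 12), cursors c1@6 c2@9 c3@12, authorship ...11.22..33
After op 4 (insert('m')): buffer="uxnpgempgumopgm" (len 15), cursors c1@7 c2@11 c3@15, authorship ...11.122.2.333
After op 5 (move_right): buffer="uxnpgempgumopgm" (len 15), cursors c1@8 c2@12 c3@15, authorship ...11.122.2.333
After op 6 (move_right): buffer="uxnpgempgumopgm" (len 15), cursors c1@9 c2@13 c3@15, authorship ...11.122.2.333
Authorship (.=original, N=cursor N): . . . 1 1 . 1 2 2 . 2 . 3 3 3
Index 7: author = 2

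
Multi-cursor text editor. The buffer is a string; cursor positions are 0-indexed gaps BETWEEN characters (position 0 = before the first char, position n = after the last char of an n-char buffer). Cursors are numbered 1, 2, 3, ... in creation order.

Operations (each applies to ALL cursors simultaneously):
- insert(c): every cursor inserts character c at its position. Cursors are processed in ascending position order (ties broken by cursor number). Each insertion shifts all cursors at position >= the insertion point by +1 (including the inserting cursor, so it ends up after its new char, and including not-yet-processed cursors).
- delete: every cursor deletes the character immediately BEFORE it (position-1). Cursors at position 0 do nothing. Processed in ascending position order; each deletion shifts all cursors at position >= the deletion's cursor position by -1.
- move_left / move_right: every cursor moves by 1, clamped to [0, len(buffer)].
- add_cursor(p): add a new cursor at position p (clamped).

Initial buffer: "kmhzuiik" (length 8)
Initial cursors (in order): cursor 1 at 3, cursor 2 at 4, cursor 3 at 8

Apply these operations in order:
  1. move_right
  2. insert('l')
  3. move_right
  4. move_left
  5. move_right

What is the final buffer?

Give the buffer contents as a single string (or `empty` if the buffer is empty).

Answer: kmhzluliikl

Derivation:
After op 1 (move_right): buffer="kmhzuiik" (len 8), cursors c1@4 c2@5 c3@8, authorship ........
After op 2 (insert('l')): buffer="kmhzluliikl" (len 11), cursors c1@5 c2@7 c3@11, authorship ....1.2...3
After op 3 (move_right): buffer="kmhzluliikl" (len 11), cursors c1@6 c2@8 c3@11, authorship ....1.2...3
After op 4 (move_left): buffer="kmhzluliikl" (len 11), cursors c1@5 c2@7 c3@10, authorship ....1.2...3
After op 5 (move_right): buffer="kmhzluliikl" (len 11), cursors c1@6 c2@8 c3@11, authorship ....1.2...3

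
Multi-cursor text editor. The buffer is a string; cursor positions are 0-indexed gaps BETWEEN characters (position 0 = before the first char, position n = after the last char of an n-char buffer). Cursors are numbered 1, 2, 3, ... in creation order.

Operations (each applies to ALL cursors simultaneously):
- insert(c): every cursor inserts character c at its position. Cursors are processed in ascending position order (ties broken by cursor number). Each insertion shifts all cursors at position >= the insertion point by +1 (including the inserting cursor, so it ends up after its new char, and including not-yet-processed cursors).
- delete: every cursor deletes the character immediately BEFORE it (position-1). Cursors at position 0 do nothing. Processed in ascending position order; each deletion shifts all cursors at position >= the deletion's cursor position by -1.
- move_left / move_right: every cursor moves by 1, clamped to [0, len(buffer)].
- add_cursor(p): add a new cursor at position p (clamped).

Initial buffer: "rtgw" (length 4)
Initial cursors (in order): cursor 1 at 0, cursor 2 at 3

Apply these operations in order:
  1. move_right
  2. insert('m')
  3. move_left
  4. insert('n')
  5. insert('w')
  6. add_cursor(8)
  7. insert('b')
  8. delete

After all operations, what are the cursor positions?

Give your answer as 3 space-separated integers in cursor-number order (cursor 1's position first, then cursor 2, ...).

After op 1 (move_right): buffer="rtgw" (len 4), cursors c1@1 c2@4, authorship ....
After op 2 (insert('m')): buffer="rmtgwm" (len 6), cursors c1@2 c2@6, authorship .1...2
After op 3 (move_left): buffer="rmtgwm" (len 6), cursors c1@1 c2@5, authorship .1...2
After op 4 (insert('n')): buffer="rnmtgwnm" (len 8), cursors c1@2 c2@7, authorship .11...22
After op 5 (insert('w')): buffer="rnwmtgwnwm" (len 10), cursors c1@3 c2@9, authorship .111...222
After op 6 (add_cursor(8)): buffer="rnwmtgwnwm" (len 10), cursors c1@3 c3@8 c2@9, authorship .111...222
After op 7 (insert('b')): buffer="rnwbmtgwnbwbm" (len 13), cursors c1@4 c3@10 c2@12, authorship .1111...23222
After op 8 (delete): buffer="rnwmtgwnwm" (len 10), cursors c1@3 c3@8 c2@9, authorship .111...222

Answer: 3 9 8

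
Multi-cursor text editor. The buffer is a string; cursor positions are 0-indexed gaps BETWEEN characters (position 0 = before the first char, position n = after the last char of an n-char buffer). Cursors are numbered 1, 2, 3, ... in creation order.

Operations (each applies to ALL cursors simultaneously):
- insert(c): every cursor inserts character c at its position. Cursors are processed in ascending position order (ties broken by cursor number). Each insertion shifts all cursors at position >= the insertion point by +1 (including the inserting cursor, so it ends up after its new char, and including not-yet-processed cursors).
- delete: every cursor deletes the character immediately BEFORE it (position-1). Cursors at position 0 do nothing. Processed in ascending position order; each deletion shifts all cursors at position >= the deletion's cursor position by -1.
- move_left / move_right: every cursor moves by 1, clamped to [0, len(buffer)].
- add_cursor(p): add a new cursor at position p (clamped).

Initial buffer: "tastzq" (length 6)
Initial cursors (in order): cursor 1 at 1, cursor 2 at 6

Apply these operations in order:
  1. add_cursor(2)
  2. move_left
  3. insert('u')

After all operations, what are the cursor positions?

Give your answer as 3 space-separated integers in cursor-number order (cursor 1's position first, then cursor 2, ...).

Answer: 1 8 3

Derivation:
After op 1 (add_cursor(2)): buffer="tastzq" (len 6), cursors c1@1 c3@2 c2@6, authorship ......
After op 2 (move_left): buffer="tastzq" (len 6), cursors c1@0 c3@1 c2@5, authorship ......
After op 3 (insert('u')): buffer="utuastzuq" (len 9), cursors c1@1 c3@3 c2@8, authorship 1.3....2.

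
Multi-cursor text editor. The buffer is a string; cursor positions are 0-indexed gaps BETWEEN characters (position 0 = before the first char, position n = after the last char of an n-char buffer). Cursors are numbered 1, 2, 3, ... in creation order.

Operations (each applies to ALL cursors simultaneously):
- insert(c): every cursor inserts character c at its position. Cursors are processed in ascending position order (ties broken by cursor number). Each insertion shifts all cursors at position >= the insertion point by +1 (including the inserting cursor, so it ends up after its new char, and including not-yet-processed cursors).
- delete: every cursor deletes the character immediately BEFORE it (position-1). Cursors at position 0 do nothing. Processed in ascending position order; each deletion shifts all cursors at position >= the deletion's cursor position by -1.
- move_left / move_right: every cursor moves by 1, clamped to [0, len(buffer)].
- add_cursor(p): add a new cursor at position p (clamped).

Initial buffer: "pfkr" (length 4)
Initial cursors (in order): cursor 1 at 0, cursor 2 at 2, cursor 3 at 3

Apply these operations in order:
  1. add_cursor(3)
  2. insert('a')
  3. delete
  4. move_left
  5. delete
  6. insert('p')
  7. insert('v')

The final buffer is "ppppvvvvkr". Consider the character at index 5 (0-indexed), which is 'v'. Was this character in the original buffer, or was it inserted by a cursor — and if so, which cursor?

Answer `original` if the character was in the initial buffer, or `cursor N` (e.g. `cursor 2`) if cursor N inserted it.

After op 1 (add_cursor(3)): buffer="pfkr" (len 4), cursors c1@0 c2@2 c3@3 c4@3, authorship ....
After op 2 (insert('a')): buffer="apfakaar" (len 8), cursors c1@1 c2@4 c3@7 c4@7, authorship 1..2.34.
After op 3 (delete): buffer="pfkr" (len 4), cursors c1@0 c2@2 c3@3 c4@3, authorship ....
After op 4 (move_left): buffer="pfkr" (len 4), cursors c1@0 c2@1 c3@2 c4@2, authorship ....
After op 5 (delete): buffer="kr" (len 2), cursors c1@0 c2@0 c3@0 c4@0, authorship ..
After op 6 (insert('p')): buffer="ppppkr" (len 6), cursors c1@4 c2@4 c3@4 c4@4, authorship 1234..
After op 7 (insert('v')): buffer="ppppvvvvkr" (len 10), cursors c1@8 c2@8 c3@8 c4@8, authorship 12341234..
Authorship (.=original, N=cursor N): 1 2 3 4 1 2 3 4 . .
Index 5: author = 2

Answer: cursor 2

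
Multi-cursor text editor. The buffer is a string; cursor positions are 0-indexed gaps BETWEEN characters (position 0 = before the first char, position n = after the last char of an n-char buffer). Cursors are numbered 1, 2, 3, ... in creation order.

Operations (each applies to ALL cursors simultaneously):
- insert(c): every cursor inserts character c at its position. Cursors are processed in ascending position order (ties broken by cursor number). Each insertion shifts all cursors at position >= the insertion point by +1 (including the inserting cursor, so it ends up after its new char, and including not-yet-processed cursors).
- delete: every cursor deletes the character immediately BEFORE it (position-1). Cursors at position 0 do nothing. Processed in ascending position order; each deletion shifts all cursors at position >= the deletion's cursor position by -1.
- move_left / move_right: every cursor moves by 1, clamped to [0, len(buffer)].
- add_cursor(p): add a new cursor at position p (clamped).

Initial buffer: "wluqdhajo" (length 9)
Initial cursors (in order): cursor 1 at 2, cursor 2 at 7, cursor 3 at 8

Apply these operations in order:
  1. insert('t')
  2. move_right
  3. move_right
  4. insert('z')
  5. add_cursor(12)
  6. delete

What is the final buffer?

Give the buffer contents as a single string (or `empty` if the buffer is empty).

Answer: wltuqdhatjo

Derivation:
After op 1 (insert('t')): buffer="wltuqdhatjto" (len 12), cursors c1@3 c2@9 c3@11, authorship ..1.....2.3.
After op 2 (move_right): buffer="wltuqdhatjto" (len 12), cursors c1@4 c2@10 c3@12, authorship ..1.....2.3.
After op 3 (move_right): buffer="wltuqdhatjto" (len 12), cursors c1@5 c2@11 c3@12, authorship ..1.....2.3.
After op 4 (insert('z')): buffer="wltuqzdhatjtzoz" (len 15), cursors c1@6 c2@13 c3@15, authorship ..1..1...2.32.3
After op 5 (add_cursor(12)): buffer="wltuqzdhatjtzoz" (len 15), cursors c1@6 c4@12 c2@13 c3@15, authorship ..1..1...2.32.3
After op 6 (delete): buffer="wltuqdhatjo" (len 11), cursors c1@5 c2@10 c4@10 c3@11, authorship ..1.....2..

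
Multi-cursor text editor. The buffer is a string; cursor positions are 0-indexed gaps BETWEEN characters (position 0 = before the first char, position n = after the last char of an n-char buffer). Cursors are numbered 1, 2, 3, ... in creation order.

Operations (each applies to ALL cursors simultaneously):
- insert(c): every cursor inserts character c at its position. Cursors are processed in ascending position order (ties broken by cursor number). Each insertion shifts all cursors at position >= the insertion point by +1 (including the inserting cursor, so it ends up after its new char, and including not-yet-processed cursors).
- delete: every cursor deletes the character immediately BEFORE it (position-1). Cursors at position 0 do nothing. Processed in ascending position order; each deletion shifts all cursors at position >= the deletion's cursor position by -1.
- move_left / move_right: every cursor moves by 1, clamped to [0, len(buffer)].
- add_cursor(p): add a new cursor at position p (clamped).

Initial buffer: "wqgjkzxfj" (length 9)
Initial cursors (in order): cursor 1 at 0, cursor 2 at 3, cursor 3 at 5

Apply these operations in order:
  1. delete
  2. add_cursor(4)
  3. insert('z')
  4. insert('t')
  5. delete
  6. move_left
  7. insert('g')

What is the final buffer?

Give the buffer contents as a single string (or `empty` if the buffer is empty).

After op 1 (delete): buffer="wqjzxfj" (len 7), cursors c1@0 c2@2 c3@3, authorship .......
After op 2 (add_cursor(4)): buffer="wqjzxfj" (len 7), cursors c1@0 c2@2 c3@3 c4@4, authorship .......
After op 3 (insert('z')): buffer="zwqzjzzzxfj" (len 11), cursors c1@1 c2@4 c3@6 c4@8, authorship 1..2.3.4...
After op 4 (insert('t')): buffer="ztwqztjztzztxfj" (len 15), cursors c1@2 c2@6 c3@9 c4@12, authorship 11..22.33.44...
After op 5 (delete): buffer="zwqzjzzzxfj" (len 11), cursors c1@1 c2@4 c3@6 c4@8, authorship 1..2.3.4...
After op 6 (move_left): buffer="zwqzjzzzxfj" (len 11), cursors c1@0 c2@3 c3@5 c4@7, authorship 1..2.3.4...
After op 7 (insert('g')): buffer="gzwqgzjgzzgzxfj" (len 15), cursors c1@1 c2@5 c3@8 c4@11, authorship 11..22.33.44...

Answer: gzwqgzjgzzgzxfj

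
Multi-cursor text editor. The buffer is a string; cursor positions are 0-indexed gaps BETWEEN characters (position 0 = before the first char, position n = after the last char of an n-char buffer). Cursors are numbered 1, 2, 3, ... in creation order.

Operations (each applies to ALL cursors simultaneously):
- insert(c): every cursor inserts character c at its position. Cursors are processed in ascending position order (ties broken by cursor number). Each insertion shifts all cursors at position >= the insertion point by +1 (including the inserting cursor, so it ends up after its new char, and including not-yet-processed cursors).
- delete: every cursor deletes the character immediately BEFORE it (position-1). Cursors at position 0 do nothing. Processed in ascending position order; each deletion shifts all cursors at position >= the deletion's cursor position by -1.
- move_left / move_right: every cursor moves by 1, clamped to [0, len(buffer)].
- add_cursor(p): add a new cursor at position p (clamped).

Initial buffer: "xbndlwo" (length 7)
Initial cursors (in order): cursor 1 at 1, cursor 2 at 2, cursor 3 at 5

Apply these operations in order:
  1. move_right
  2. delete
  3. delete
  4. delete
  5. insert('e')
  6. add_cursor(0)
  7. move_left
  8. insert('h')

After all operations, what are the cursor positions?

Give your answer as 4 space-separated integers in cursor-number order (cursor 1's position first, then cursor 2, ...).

After op 1 (move_right): buffer="xbndlwo" (len 7), cursors c1@2 c2@3 c3@6, authorship .......
After op 2 (delete): buffer="xdlo" (len 4), cursors c1@1 c2@1 c3@3, authorship ....
After op 3 (delete): buffer="do" (len 2), cursors c1@0 c2@0 c3@1, authorship ..
After op 4 (delete): buffer="o" (len 1), cursors c1@0 c2@0 c3@0, authorship .
After op 5 (insert('e')): buffer="eeeo" (len 4), cursors c1@3 c2@3 c3@3, authorship 123.
After op 6 (add_cursor(0)): buffer="eeeo" (len 4), cursors c4@0 c1@3 c2@3 c3@3, authorship 123.
After op 7 (move_left): buffer="eeeo" (len 4), cursors c4@0 c1@2 c2@2 c3@2, authorship 123.
After op 8 (insert('h')): buffer="heehhheo" (len 8), cursors c4@1 c1@6 c2@6 c3@6, authorship 4121233.

Answer: 6 6 6 1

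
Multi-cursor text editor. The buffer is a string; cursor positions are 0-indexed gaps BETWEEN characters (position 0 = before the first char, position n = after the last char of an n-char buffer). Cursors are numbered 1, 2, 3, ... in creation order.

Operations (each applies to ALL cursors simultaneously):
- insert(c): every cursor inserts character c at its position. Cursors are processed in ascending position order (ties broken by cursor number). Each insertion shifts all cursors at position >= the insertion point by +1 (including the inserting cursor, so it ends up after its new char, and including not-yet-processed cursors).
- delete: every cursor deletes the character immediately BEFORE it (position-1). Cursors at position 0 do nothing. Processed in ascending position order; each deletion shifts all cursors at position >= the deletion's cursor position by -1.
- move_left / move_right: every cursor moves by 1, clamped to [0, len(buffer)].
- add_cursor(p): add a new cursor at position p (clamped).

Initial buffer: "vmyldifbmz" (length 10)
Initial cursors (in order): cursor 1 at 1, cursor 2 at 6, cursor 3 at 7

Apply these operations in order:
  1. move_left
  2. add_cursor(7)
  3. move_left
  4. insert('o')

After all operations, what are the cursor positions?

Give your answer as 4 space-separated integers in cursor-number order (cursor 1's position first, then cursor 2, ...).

Answer: 1 6 8 10

Derivation:
After op 1 (move_left): buffer="vmyldifbmz" (len 10), cursors c1@0 c2@5 c3@6, authorship ..........
After op 2 (add_cursor(7)): buffer="vmyldifbmz" (len 10), cursors c1@0 c2@5 c3@6 c4@7, authorship ..........
After op 3 (move_left): buffer="vmyldifbmz" (len 10), cursors c1@0 c2@4 c3@5 c4@6, authorship ..........
After op 4 (insert('o')): buffer="ovmylodoiofbmz" (len 14), cursors c1@1 c2@6 c3@8 c4@10, authorship 1....2.3.4....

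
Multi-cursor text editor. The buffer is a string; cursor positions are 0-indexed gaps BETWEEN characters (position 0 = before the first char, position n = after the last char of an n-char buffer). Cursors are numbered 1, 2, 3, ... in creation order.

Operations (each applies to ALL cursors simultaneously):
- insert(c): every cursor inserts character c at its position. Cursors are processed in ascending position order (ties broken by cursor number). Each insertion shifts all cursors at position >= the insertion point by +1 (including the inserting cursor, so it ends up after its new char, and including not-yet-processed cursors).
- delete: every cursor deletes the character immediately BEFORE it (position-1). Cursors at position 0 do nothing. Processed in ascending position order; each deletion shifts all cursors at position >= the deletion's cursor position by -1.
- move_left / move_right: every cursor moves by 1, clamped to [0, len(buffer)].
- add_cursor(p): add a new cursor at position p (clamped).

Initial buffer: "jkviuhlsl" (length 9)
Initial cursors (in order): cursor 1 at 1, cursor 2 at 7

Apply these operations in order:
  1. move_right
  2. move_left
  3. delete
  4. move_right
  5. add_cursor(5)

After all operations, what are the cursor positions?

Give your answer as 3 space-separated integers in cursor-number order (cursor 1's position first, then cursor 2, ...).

Answer: 1 6 5

Derivation:
After op 1 (move_right): buffer="jkviuhlsl" (len 9), cursors c1@2 c2@8, authorship .........
After op 2 (move_left): buffer="jkviuhlsl" (len 9), cursors c1@1 c2@7, authorship .........
After op 3 (delete): buffer="kviuhsl" (len 7), cursors c1@0 c2@5, authorship .......
After op 4 (move_right): buffer="kviuhsl" (len 7), cursors c1@1 c2@6, authorship .......
After op 5 (add_cursor(5)): buffer="kviuhsl" (len 7), cursors c1@1 c3@5 c2@6, authorship .......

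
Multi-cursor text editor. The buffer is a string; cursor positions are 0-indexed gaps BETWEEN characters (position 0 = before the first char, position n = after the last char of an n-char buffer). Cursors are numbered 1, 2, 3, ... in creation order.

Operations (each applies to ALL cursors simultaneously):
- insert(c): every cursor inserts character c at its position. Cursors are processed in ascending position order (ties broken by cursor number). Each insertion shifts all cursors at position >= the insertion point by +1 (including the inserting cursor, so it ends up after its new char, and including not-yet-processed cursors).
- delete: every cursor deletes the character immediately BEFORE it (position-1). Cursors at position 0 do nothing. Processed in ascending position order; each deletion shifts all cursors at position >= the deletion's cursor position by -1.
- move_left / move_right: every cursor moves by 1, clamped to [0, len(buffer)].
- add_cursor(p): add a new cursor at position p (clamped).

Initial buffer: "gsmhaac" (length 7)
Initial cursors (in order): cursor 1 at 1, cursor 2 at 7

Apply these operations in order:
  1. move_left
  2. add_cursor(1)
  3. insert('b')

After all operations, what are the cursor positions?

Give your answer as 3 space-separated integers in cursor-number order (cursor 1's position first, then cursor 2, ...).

Answer: 1 9 3

Derivation:
After op 1 (move_left): buffer="gsmhaac" (len 7), cursors c1@0 c2@6, authorship .......
After op 2 (add_cursor(1)): buffer="gsmhaac" (len 7), cursors c1@0 c3@1 c2@6, authorship .......
After op 3 (insert('b')): buffer="bgbsmhaabc" (len 10), cursors c1@1 c3@3 c2@9, authorship 1.3.....2.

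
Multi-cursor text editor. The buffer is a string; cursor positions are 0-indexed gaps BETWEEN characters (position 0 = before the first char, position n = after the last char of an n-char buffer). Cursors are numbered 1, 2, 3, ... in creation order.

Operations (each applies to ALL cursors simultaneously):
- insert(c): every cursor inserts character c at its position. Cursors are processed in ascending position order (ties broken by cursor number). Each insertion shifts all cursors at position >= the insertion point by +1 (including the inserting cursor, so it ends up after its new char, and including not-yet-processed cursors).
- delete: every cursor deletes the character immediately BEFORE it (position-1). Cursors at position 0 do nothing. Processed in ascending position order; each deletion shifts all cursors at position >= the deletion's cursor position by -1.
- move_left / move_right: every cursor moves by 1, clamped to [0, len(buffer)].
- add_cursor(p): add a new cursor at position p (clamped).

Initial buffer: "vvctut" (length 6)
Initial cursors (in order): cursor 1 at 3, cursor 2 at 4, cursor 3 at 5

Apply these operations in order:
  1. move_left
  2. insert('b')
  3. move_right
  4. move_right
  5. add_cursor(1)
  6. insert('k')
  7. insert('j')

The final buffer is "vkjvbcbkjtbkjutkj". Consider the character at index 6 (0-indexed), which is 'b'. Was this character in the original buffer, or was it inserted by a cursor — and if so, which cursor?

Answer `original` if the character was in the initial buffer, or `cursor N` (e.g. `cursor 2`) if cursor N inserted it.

After op 1 (move_left): buffer="vvctut" (len 6), cursors c1@2 c2@3 c3@4, authorship ......
After op 2 (insert('b')): buffer="vvbcbtbut" (len 9), cursors c1@3 c2@5 c3@7, authorship ..1.2.3..
After op 3 (move_right): buffer="vvbcbtbut" (len 9), cursors c1@4 c2@6 c3@8, authorship ..1.2.3..
After op 4 (move_right): buffer="vvbcbtbut" (len 9), cursors c1@5 c2@7 c3@9, authorship ..1.2.3..
After op 5 (add_cursor(1)): buffer="vvbcbtbut" (len 9), cursors c4@1 c1@5 c2@7 c3@9, authorship ..1.2.3..
After op 6 (insert('k')): buffer="vkvbcbktbkutk" (len 13), cursors c4@2 c1@7 c2@10 c3@13, authorship .4.1.21.32..3
After op 7 (insert('j')): buffer="vkjvbcbkjtbkjutkj" (len 17), cursors c4@3 c1@9 c2@13 c3@17, authorship .44.1.211.322..33
Authorship (.=original, N=cursor N): . 4 4 . 1 . 2 1 1 . 3 2 2 . . 3 3
Index 6: author = 2

Answer: cursor 2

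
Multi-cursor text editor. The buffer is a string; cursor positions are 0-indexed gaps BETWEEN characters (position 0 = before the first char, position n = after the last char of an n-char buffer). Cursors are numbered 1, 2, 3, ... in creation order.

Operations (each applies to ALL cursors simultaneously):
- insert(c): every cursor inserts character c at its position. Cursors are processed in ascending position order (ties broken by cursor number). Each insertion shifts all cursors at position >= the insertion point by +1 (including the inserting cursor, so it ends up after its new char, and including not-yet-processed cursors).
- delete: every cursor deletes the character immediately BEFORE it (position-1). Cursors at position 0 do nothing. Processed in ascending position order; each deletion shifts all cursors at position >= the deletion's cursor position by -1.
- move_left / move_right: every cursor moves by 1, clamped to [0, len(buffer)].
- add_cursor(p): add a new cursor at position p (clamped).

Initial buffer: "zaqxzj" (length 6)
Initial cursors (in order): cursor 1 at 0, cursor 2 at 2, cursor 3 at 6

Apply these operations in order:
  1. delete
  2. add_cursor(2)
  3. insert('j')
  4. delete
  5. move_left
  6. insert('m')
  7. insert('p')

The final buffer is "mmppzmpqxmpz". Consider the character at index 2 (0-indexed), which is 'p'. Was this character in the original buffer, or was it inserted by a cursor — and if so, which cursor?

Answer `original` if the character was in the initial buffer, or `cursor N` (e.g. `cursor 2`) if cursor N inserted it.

After op 1 (delete): buffer="zqxz" (len 4), cursors c1@0 c2@1 c3@4, authorship ....
After op 2 (add_cursor(2)): buffer="zqxz" (len 4), cursors c1@0 c2@1 c4@2 c3@4, authorship ....
After op 3 (insert('j')): buffer="jzjqjxzj" (len 8), cursors c1@1 c2@3 c4@5 c3@8, authorship 1.2.4..3
After op 4 (delete): buffer="zqxz" (len 4), cursors c1@0 c2@1 c4@2 c3@4, authorship ....
After op 5 (move_left): buffer="zqxz" (len 4), cursors c1@0 c2@0 c4@1 c3@3, authorship ....
After op 6 (insert('m')): buffer="mmzmqxmz" (len 8), cursors c1@2 c2@2 c4@4 c3@7, authorship 12.4..3.
After op 7 (insert('p')): buffer="mmppzmpqxmpz" (len 12), cursors c1@4 c2@4 c4@7 c3@11, authorship 1212.44..33.
Authorship (.=original, N=cursor N): 1 2 1 2 . 4 4 . . 3 3 .
Index 2: author = 1

Answer: cursor 1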